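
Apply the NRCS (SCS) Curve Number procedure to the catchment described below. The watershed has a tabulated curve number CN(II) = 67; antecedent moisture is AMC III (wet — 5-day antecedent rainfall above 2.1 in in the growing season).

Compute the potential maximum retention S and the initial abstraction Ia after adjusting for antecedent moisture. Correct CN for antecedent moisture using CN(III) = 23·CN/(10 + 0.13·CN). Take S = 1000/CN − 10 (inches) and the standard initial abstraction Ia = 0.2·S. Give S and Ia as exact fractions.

CN(III) from CN(II)=67: (23·67)/(10 + 0.13·67) = 154100/1871 ≈ 82.362
Retention S: 1000/CN − 10 with CN=82.362 → S = 3300/1541 ≈ 2.141 in
Ia = 0.2S: 0.2·2.141 = 0.428 in (exactly 660/1541)

S = 3300/1541 in ≈ 2.141 in; Ia = 660/1541 in ≈ 0.428 in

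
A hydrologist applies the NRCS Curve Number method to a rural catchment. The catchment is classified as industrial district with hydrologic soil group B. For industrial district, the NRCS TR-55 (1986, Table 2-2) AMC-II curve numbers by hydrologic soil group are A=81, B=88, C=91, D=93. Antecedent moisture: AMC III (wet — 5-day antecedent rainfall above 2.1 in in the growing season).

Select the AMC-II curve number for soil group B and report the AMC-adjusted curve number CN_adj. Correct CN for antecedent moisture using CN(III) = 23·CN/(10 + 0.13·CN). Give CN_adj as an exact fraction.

CN_adj = 6325/67 ≈ 94.403

NRCS table: industrial district, soil group B → CN(II) = 88
Adjust CN=88 to AMC III: 23·88/(10 + 0.13·88) → 2024 ÷ (536/25) = 6325/67 ≈ 94.403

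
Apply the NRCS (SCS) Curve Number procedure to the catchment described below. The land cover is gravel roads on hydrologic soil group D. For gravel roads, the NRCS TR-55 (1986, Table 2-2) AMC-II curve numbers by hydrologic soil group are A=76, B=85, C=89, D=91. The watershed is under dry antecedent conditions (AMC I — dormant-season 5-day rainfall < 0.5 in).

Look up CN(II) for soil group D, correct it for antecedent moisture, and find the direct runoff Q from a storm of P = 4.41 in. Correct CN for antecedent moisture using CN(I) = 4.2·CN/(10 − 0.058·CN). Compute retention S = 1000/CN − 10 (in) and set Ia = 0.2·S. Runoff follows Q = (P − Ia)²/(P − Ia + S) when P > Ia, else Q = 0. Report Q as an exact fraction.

Q = 20986446963/8512804300 in ≈ 2.465 in

NRCS table: gravel roads, soil group D → CN(II) = 91
Adjust CN=91 to AMC I: 4.2·91/(10 − 0.058·91) → (1911/5) ÷ (2361/500) = 63700/787 ≈ 80.940
S = 1000/(63700/787) − 10 = 1500/637 in ≈ 2.355 in
Initial abstraction Ia = S/5 = (1500/637)/5 = 300/637 ≈ 0.471 in
P − Ia = 4.410 − 0.471 = 250917/63700 ≈ 3.939 in (> 0, runoff occurs)
Runoff Q = (P−Ia)²/(P−Ia+S) = (3.939)²/(3.939+2.355) = 20986446963/8512804300 ≈ 2.465 in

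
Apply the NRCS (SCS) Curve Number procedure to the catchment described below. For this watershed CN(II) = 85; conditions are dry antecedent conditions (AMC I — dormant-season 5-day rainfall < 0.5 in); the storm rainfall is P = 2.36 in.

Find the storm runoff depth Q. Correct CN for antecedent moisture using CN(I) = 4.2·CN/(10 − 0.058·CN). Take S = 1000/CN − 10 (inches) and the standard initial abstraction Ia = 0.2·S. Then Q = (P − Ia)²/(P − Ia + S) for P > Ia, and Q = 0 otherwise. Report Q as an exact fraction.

Q = 20439441/50637475 in ≈ 0.404 in

CN(I) from CN(II)=85: (4.2·85)/(10 − 0.058·85) = 11900/169 ≈ 70.414
Retention S: 1000/CN − 10 with CN=70.414 → S = 500/119 ≈ 4.202 in
Ia = 0.2·(500/119) = 100/119 in ≈ 0.840 in
Excess rainfall: 2.360 − 0.840 = 1.520 in; P > Ia so Q > 0
Q: (4521/2975)² ÷ (17021/2975) = 20439441/50637475 in (≈ 0.404 in)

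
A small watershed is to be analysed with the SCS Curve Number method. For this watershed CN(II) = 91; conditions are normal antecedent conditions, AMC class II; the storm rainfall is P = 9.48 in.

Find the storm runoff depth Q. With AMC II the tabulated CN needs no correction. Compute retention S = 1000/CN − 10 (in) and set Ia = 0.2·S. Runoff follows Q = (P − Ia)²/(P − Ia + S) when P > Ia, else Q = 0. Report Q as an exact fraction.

Average conditions: CN = 91 (no AMC adjustment).
Max retention: S = 1000/91 − 10 = 90/91 in (≈ 0.989 in)
Initial abstraction Ia = S/5 = (90/91)/5 = 18/91 ≈ 0.198 in
Since P=9.480 > Ia=0.198: effective rainfall P−Ia = 21117/2275 in
Q: (21117/2275)² ÷ (23367/2275) = 148642563/17719975 in (≈ 8.388 in)

Q = 148642563/17719975 in ≈ 8.388 in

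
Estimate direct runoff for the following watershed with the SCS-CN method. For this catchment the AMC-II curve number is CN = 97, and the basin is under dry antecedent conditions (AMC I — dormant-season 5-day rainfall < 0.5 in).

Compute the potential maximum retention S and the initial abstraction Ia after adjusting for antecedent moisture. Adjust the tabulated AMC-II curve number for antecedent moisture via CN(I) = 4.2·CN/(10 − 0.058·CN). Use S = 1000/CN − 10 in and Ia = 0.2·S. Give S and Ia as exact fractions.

S = 500/679 in ≈ 0.736 in; Ia = 100/679 in ≈ 0.147 in

CN(I) from CN(II)=97: (4.2·97)/(10 − 0.058·97) = 67900/729 ≈ 93.141
Max retention: S = 1000/(67900/729) − 10 = 500/679 in (≈ 0.736 in)
Initial abstraction Ia = S/5 = (500/679)/5 = 100/679 ≈ 0.147 in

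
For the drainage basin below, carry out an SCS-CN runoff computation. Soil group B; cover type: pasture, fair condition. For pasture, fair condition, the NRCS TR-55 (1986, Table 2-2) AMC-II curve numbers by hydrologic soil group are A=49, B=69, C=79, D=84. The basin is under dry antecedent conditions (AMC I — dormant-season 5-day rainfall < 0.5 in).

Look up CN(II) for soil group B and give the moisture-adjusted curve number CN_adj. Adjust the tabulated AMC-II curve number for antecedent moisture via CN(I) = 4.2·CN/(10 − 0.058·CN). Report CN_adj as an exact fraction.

CN_adj = 144900/2999 ≈ 48.316

NRCS table: pasture, fair condition, soil group B → CN(II) = 69
Dry (AMC I): CN(I) = 4.2·69/(10 − 0.058·69) = (1449/5)/(2999/500) = 144900/2999 ≈ 48.316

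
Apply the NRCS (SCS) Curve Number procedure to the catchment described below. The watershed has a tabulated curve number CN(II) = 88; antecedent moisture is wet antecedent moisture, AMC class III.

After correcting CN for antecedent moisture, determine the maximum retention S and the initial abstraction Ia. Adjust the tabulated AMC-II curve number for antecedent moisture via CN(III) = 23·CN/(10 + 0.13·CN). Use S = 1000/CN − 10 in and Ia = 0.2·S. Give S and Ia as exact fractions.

Wet (AMC III): CN(III) = 23·88/(10 + 0.13·88) = 2024/(536/25) = 6325/67 ≈ 94.403
S = 1000/(6325/67) − 10 = 150/253 in ≈ 0.593 in
Initial abstraction Ia = S/5 = (150/253)/5 = 30/253 ≈ 0.119 in

S = 150/253 in ≈ 0.593 in; Ia = 30/253 in ≈ 0.119 in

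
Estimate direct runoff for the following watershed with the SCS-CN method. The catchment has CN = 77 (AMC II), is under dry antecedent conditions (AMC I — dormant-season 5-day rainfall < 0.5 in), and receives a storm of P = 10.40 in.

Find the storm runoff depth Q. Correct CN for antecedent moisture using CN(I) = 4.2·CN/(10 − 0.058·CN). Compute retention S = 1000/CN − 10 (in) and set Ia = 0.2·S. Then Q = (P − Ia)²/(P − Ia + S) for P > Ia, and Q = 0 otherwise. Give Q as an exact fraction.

Adjust CN=77 to AMC I: 4.2·77/(10 − 0.058·77) → (1617/5) ÷ (2767/500) = 161700/2767 ≈ 58.439
Max retention: S = 1000/(161700/2767) − 10 = 11500/1617 in (≈ 7.112 in)
Initial abstraction Ia = S/5 = (11500/1617)/5 = 2300/1617 ≈ 1.422 in
Since P=10.400 > Ia=1.422: effective rainfall P−Ia = 72584/8085 in
Q = (72584/8085)²/((72584/8085) + 11500/1617) = (5268437056/65367225)/(130084/8085) = 1317109264/262932285 in ≈ 5.009 in

Q = 1317109264/262932285 in ≈ 5.009 in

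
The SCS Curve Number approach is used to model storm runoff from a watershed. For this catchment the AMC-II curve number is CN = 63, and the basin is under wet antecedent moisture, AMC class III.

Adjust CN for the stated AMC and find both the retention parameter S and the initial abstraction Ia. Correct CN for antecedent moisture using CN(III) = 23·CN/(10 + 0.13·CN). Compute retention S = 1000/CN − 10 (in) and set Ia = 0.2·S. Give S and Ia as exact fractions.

S = 3700/1449 in ≈ 2.553 in; Ia = 740/1449 in ≈ 0.511 in

Wet (AMC III): CN(III) = 23·63/(10 + 0.13·63) = 1449/(1819/100) = 144900/1819 ≈ 79.659
S = 1000/(144900/1819) − 10 = 3700/1449 in ≈ 2.553 in
Initial abstraction Ia = S/5 = (3700/1449)/5 = 740/1449 ≈ 0.511 in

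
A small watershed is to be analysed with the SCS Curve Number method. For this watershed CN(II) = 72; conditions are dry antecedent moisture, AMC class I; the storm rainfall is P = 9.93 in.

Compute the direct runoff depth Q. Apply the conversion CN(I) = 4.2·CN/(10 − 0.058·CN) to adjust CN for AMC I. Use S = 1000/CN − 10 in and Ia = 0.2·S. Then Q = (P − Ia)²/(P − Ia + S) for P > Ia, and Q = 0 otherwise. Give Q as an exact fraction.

Q = 475719721/126389700 in ≈ 3.764 in

Adjust CN=72 to AMC I: 4.2·72/(10 − 0.058·72) → (1512/5) ÷ (728/125) = 675/13 ≈ 51.923
S = 1000/(675/13) − 10 = 250/27 in ≈ 9.259 in
Initial abstraction Ia = S/5 = (250/27)/5 = 50/27 ≈ 1.852 in
P − Ia = 9.930 − 1.852 = 21811/2700 ≈ 8.078 in (> 0, runoff occurs)
Q: (21811/2700)² ÷ (46811/2700) = 475719721/126389700 in (≈ 3.764 in)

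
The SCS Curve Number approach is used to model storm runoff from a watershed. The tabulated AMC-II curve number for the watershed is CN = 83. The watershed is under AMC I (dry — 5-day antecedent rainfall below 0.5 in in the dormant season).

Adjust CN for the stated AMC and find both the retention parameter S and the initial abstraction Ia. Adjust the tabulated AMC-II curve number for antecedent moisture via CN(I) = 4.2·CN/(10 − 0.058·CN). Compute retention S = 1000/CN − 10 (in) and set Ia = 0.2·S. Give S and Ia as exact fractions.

S = 8500/1743 in ≈ 4.877 in; Ia = 1700/1743 in ≈ 0.975 in

CN(I) from CN(II)=83: (4.2·83)/(10 − 0.058·83) = 174300/2593 ≈ 67.219
Retention S: 1000/CN − 10 with CN=67.219 → S = 8500/1743 ≈ 4.877 in
Initial abstraction Ia = S/5 = (8500/1743)/5 = 1700/1743 ≈ 0.975 in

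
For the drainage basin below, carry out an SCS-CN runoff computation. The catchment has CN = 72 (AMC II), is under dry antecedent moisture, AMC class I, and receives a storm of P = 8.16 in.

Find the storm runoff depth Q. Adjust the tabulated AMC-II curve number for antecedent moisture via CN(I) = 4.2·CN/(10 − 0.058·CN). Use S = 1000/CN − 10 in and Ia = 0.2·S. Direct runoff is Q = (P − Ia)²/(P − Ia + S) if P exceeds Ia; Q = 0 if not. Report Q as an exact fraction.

Dry (AMC I): CN(I) = 4.2·72/(10 − 0.058·72) = (1512/5)/(728/125) = 675/13 ≈ 51.923
Max retention: S = 1000/(675/13) − 10 = 250/27 in (≈ 9.259 in)
Ia = 0.2·(250/27) = 50/27 in ≈ 1.852 in
Since P=8.160 > Ia=1.852: effective rainfall P−Ia = 4258/675 in
Q: (4258/675)² ÷ (10508/675) = 4532641/1773225 in (≈ 2.556 in)

Q = 4532641/1773225 in ≈ 2.556 in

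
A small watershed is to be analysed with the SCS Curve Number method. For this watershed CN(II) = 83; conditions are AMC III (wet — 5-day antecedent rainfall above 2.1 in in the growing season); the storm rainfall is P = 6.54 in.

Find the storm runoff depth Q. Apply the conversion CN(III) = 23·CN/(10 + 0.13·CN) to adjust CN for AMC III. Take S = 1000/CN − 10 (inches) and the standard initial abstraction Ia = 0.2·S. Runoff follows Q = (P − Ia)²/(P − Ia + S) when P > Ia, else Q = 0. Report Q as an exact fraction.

Wet (AMC III): CN(III) = 23·83/(10 + 0.13·83) = 1909/(2079/100) = 190900/2079 ≈ 91.823
Max retention: S = 1000/(190900/2079) − 10 = 1700/1909 in (≈ 0.891 in)
Ia = 0.2S: 0.2·0.891 = 0.178 in (exactly 340/1909)
Since P=6.540 > Ia=0.178: effective rainfall P−Ia = 607243/95450 in
Q = (607243/95450)²/((607243/95450) + 1700/1909) = (368744061049/9110702500)/(692243/95450) = 368744061049/66074594350 in ≈ 5.581 in

Q = 368744061049/66074594350 in ≈ 5.581 in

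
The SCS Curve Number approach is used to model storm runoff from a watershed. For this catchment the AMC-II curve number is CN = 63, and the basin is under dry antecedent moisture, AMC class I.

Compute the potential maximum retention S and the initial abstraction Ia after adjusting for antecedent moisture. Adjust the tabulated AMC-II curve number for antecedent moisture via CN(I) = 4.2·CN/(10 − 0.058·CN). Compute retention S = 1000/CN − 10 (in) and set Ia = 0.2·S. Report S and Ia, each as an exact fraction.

S = 18500/1323 in ≈ 13.983 in; Ia = 3700/1323 in ≈ 2.797 in

Adjust CN=63 to AMC I: 4.2·63/(10 − 0.058·63) → (1323/5) ÷ (3173/500) = 132300/3173 ≈ 41.696
Max retention: S = 1000/(132300/3173) − 10 = 18500/1323 in (≈ 13.983 in)
Ia = 0.2S: 0.2·13.983 = 2.797 in (exactly 3700/1323)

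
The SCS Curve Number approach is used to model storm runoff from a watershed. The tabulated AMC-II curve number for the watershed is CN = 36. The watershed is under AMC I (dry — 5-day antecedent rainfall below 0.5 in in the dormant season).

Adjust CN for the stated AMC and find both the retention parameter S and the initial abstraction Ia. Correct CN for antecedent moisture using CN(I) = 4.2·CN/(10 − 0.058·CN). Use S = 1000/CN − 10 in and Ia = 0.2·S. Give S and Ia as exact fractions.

S = 8000/189 in ≈ 42.328 in; Ia = 1600/189 in ≈ 8.466 in

Dry (AMC I): CN(I) = 4.2·36/(10 − 0.058·36) = (756/5)/(989/125) = 18900/989 ≈ 19.110
Retention S: 1000/CN − 10 with CN=19.110 → S = 8000/189 ≈ 42.328 in
Ia = 0.2·(8000/189) = 1600/189 in ≈ 8.466 in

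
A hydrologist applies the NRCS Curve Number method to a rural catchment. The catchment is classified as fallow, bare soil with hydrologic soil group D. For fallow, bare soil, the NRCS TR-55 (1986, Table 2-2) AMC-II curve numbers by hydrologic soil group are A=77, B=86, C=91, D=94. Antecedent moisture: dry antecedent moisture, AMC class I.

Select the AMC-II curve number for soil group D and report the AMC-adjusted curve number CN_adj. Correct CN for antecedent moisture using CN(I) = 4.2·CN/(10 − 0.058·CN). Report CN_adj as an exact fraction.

CN_adj = 32900/379 ≈ 86.807

NRCS table: fallow, bare soil, soil group D → CN(II) = 94
Adjust CN=94 to AMC I: 4.2·94/(10 − 0.058·94) → (1974/5) ÷ (1137/250) = 32900/379 ≈ 86.807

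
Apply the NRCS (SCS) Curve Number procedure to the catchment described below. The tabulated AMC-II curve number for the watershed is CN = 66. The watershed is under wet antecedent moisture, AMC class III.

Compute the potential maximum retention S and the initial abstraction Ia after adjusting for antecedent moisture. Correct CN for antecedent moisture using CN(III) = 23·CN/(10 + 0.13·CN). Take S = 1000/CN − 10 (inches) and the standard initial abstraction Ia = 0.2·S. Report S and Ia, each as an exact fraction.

Wet (AMC III): CN(III) = 23·66/(10 + 0.13·66) = 1518/(929/50) = 75900/929 ≈ 81.701
Max retention: S = 1000/(75900/929) − 10 = 1700/759 in (≈ 2.240 in)
Ia = 0.2·(1700/759) = 340/759 in ≈ 0.448 in

S = 1700/759 in ≈ 2.240 in; Ia = 340/759 in ≈ 0.448 in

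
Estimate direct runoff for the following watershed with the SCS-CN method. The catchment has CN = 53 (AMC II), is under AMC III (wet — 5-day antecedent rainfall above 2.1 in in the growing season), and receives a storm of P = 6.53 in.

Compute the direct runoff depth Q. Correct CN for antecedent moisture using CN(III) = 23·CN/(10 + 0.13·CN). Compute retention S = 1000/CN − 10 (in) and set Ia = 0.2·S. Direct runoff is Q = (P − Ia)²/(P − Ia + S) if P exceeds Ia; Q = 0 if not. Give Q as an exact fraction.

Q = 492813828049/142867653300 in ≈ 3.449 in

CN(III) from CN(II)=53: (23·53)/(10 + 0.13·53) = 121900/1689 ≈ 72.173
S = 1000/(121900/1689) − 10 = 4700/1219 in ≈ 3.856 in
Ia = 0.2S: 0.2·3.856 = 0.771 in (exactly 940/1219)
Excess rainfall: 6.530 − 0.771 = 5.759 in; P > Ia so Q > 0
Runoff Q = (P−Ia)²/(P−Ia+S) = (5.759)²/(5.759+3.856) = 492813828049/142867653300 ≈ 3.449 in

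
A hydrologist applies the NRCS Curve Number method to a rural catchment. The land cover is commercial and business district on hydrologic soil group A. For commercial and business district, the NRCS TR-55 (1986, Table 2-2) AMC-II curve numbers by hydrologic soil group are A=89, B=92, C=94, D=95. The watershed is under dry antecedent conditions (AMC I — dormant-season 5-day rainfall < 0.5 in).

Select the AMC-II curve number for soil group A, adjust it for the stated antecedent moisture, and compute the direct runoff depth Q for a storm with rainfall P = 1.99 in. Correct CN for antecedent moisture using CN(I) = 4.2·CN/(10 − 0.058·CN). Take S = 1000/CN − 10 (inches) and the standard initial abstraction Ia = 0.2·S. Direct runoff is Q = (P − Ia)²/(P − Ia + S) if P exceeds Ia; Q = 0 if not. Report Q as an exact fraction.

NRCS table: commercial and business district, soil group A → CN(II) = 89
Adjust CN=89 to AMC I: 4.2·89/(10 − 0.058·89) → (1869/5) ÷ (2419/500) = 186900/2419 ≈ 77.263
S = 1000/(186900/2419) − 10 = 5500/1869 in ≈ 2.943 in
Initial abstraction Ia = S/5 = (5500/1869)/5 = 1100/1869 ≈ 0.589 in
P − Ia = 1.990 − 0.589 = 261931/186900 ≈ 1.401 in (> 0, runoff occurs)
Q = (261931/186900)²/((261931/186900) + 5500/1869) = (68607848761/34931610000)/(811931/186900) = 68607848761/151749903900 in ≈ 0.452 in

Q = 68607848761/151749903900 in ≈ 0.452 in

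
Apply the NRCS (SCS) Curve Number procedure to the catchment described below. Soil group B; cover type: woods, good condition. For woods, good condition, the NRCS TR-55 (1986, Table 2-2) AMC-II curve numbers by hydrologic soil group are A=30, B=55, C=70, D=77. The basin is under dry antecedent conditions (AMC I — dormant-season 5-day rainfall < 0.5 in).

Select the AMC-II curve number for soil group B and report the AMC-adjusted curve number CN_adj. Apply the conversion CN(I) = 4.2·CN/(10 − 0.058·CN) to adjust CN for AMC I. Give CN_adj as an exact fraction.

CN_adj = 7700/227 ≈ 33.921

NRCS table: woods, good condition, soil group B → CN(II) = 55
Adjust CN=55 to AMC I: 4.2·55/(10 − 0.058·55) → 231 ÷ (681/100) = 7700/227 ≈ 33.921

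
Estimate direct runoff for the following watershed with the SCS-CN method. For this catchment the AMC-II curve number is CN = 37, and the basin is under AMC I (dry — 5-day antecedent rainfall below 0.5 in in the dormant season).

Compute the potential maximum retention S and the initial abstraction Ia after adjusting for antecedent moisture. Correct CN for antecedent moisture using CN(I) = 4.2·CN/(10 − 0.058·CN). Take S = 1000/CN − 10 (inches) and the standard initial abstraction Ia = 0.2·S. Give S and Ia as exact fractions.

CN(I) from CN(II)=37: (4.2·37)/(10 − 0.058·37) = 3700/187 ≈ 19.786
S = 1000/(3700/187) − 10 = 1500/37 in ≈ 40.541 in
Initial abstraction Ia = S/5 = (1500/37)/5 = 300/37 ≈ 8.108 in

S = 1500/37 in ≈ 40.541 in; Ia = 300/37 in ≈ 8.108 in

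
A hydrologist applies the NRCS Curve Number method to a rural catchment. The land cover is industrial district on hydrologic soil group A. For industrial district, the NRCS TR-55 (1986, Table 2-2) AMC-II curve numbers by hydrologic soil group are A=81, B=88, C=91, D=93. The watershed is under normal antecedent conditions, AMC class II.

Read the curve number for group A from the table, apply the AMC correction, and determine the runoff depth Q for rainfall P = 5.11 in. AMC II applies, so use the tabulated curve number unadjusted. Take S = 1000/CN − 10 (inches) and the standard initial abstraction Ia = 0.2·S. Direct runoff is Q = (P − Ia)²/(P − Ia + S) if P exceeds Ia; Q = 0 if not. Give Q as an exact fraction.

NRCS table: industrial district, soil group A → CN(II) = 81
AMC II — tabulated CN = 81 applies directly.
Retention S: 1000/CN − 10 with CN=81.000 → S = 190/81 ≈ 2.346 in
Initial abstraction Ia = S/5 = (190/81)/5 = 38/81 ≈ 0.469 in
Excess rainfall: 5.110 − 0.469 = 4.641 in; P > Ia so Q > 0
Runoff Q = (P−Ia)²/(P−Ia+S) = (4.641)²/(4.641+2.346) = 1413083281/458387100 ≈ 3.083 in

Q = 1413083281/458387100 in ≈ 3.083 in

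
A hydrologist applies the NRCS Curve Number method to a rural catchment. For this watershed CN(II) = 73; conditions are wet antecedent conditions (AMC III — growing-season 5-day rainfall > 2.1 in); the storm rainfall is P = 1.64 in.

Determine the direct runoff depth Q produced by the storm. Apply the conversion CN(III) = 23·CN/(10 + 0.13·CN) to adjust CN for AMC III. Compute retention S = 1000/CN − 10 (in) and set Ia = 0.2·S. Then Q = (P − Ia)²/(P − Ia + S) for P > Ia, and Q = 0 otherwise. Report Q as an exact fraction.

Wet (AMC III): CN(III) = 23·73/(10 + 0.13·73) = 1679/(1949/100) = 167900/1949 ≈ 86.147
Retention S: 1000/CN − 10 with CN=86.147 → S = 2700/1679 ≈ 1.608 in
Ia = 0.2·(2700/1679) = 540/1679 in ≈ 0.322 in
Excess rainfall: 1.640 − 0.322 = 1.318 in; P > Ia so Q > 0
Runoff Q = (P−Ia)²/(P−Ia+S) = (1.318)²/(1.318+1.608) = 3062404921/5156167025 ≈ 0.594 in

Q = 3062404921/5156167025 in ≈ 0.594 in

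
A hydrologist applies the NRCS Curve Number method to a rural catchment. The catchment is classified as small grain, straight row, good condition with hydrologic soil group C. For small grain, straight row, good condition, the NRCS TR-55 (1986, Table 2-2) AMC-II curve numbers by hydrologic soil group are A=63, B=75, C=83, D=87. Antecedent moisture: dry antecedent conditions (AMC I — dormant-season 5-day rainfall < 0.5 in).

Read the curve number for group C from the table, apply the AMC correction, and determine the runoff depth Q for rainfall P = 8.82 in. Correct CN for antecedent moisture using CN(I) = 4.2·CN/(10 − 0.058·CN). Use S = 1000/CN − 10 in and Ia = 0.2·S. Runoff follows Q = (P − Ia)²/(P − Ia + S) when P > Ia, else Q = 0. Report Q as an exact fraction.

Q = 467395097569/96619980450 in ≈ 4.837 in

NRCS table: small grain, straight row, good condition, soil group C → CN(II) = 83
Dry (AMC I): CN(I) = 4.2·83/(10 − 0.058·83) = (1743/5)/(2593/500) = 174300/2593 ≈ 67.219
Retention S: 1000/CN − 10 with CN=67.219 → S = 8500/1743 ≈ 4.877 in
Initial abstraction Ia = S/5 = (8500/1743)/5 = 1700/1743 ≈ 0.975 in
Excess rainfall: 8.820 − 0.975 = 7.845 in; P > Ia so Q > 0
Runoff Q = (P−Ia)²/(P−Ia+S) = (7.845)²/(7.845+4.877) = 467395097569/96619980450 ≈ 4.837 in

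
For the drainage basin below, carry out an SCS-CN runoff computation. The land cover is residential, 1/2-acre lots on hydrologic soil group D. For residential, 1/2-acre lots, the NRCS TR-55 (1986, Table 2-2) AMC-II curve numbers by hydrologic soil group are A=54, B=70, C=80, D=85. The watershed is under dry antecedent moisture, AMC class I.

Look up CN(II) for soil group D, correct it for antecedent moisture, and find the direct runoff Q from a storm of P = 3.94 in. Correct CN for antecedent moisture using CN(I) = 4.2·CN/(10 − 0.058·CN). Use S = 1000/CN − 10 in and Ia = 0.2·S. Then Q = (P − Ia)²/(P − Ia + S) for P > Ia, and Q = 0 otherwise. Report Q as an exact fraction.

NRCS table: residential, 1/2-acre lots, soil group D → CN(II) = 85
CN(I) from CN(II)=85: (4.2·85)/(10 − 0.058·85) = 11900/169 ≈ 70.414
Max retention: S = 1000/(11900/169) − 10 = 500/119 in (≈ 4.202 in)
Ia = 0.2S: 0.2·4.202 = 0.840 in (exactly 100/119)
P − Ia = 3.940 − 0.840 = 18443/5950 ≈ 3.100 in (> 0, runoff occurs)
Q: (18443/5950)² ÷ (43443/5950) = 340144249/258485850 in (≈ 1.316 in)

Q = 340144249/258485850 in ≈ 1.316 in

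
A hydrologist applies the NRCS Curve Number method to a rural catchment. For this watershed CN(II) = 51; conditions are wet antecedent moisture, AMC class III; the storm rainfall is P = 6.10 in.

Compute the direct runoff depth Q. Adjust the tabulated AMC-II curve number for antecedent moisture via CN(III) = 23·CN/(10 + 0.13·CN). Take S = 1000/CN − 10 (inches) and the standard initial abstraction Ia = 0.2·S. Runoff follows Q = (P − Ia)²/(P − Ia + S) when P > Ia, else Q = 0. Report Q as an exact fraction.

Q = 3813433009/1299132690 in ≈ 2.935 in

Adjust CN=51 to AMC III: 23·51/(10 + 0.13·51) → 1173 ÷ (1663/100) = 117300/1663 ≈ 70.535
S = 1000/(117300/1663) − 10 = 4900/1173 in ≈ 4.177 in
Ia = 0.2·(4900/1173) = 980/1173 in ≈ 0.835 in
Since P=6.100 > Ia=0.835: effective rainfall P−Ia = 61753/11730 in
Runoff Q = (P−Ia)²/(P−Ia+S) = (5.265)²/(5.265+4.177) = 3813433009/1299132690 ≈ 2.935 in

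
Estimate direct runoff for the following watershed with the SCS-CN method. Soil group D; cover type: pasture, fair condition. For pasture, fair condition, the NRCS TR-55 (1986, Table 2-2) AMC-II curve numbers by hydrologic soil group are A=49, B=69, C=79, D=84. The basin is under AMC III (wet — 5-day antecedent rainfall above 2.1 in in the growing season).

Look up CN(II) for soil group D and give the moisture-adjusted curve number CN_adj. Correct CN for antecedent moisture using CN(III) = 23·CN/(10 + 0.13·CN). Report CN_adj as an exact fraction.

CN_adj = 48300/523 ≈ 92.352

NRCS table: pasture, fair condition, soil group D → CN(II) = 84
CN(III) from CN(II)=84: (23·84)/(10 + 0.13·84) = 48300/523 ≈ 92.352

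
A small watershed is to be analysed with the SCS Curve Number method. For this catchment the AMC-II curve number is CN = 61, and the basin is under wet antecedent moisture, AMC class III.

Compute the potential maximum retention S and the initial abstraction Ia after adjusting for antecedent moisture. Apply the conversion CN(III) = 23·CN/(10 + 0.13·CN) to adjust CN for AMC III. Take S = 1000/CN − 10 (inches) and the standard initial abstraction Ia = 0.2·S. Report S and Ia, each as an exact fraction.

Wet (AMC III): CN(III) = 23·61/(10 + 0.13·61) = 1403/(1793/100) = 140300/1793 ≈ 78.249
Retention S: 1000/CN − 10 with CN=78.249 → S = 3900/1403 ≈ 2.780 in
Ia = 0.2·(3900/1403) = 780/1403 in ≈ 0.556 in

S = 3900/1403 in ≈ 2.780 in; Ia = 780/1403 in ≈ 0.556 in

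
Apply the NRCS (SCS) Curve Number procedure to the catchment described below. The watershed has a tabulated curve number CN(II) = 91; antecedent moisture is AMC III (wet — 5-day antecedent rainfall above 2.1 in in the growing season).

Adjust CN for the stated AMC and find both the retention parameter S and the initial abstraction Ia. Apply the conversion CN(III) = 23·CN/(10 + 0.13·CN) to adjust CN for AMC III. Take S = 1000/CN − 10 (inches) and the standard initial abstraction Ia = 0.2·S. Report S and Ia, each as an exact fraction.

CN(III) from CN(II)=91: (23·91)/(10 + 0.13·91) = 209300/2183 ≈ 95.877
S = 1000/(209300/2183) − 10 = 900/2093 in ≈ 0.430 in
Initial abstraction Ia = S/5 = (900/2093)/5 = 180/2093 ≈ 0.086 in

S = 900/2093 in ≈ 0.430 in; Ia = 180/2093 in ≈ 0.086 in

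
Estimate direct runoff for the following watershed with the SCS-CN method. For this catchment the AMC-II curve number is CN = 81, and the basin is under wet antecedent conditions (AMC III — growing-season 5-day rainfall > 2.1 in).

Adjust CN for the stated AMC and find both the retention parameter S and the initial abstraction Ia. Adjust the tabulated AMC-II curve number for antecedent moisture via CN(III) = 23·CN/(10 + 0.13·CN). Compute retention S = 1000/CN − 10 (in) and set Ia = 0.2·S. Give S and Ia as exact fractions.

Wet (AMC III): CN(III) = 23·81/(10 + 0.13·81) = 1863/(2053/100) = 186300/2053 ≈ 90.745
Retention S: 1000/CN − 10 with CN=90.745 → S = 1900/1863 ≈ 1.020 in
Ia = 0.2S: 0.2·1.020 = 0.204 in (exactly 380/1863)

S = 1900/1863 in ≈ 1.020 in; Ia = 380/1863 in ≈ 0.204 in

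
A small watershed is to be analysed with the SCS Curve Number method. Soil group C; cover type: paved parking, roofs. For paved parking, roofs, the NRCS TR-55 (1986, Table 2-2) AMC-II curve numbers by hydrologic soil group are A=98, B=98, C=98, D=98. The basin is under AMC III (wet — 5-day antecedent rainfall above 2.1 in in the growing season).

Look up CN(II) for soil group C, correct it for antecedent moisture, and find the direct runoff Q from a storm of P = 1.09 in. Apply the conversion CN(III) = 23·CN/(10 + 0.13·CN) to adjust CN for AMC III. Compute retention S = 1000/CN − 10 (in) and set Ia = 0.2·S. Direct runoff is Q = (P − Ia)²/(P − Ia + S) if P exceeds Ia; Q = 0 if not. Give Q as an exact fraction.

NRCS table: paved parking, roofs, soil group C → CN(II) = 98
Wet (AMC III): CN(III) = 23·98/(10 + 0.13·98) = 2254/(1137/50) = 112700/1137 ≈ 99.120
S = 1000/(112700/1137) − 10 = 100/1127 in ≈ 0.089 in
Ia = 0.2S: 0.2·0.089 = 0.018 in (exactly 20/1127)
Since P=1.090 > Ia=0.018: effective rainfall P−Ia = 120843/112700 in
Q: (120843/112700)² ÷ (130843/112700) = 14603030649/14746006100 in (≈ 0.990 in)

Q = 14603030649/14746006100 in ≈ 0.990 in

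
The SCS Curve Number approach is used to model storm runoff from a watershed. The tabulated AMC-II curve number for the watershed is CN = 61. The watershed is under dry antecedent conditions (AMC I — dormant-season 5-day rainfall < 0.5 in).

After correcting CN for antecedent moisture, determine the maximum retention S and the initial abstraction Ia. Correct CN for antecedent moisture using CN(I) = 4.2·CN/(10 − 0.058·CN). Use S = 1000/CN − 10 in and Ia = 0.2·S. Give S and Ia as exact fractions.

Adjust CN=61 to AMC I: 4.2·61/(10 − 0.058·61) → (1281/5) ÷ (3231/500) = 42700/1077 ≈ 39.647
Retention S: 1000/CN − 10 with CN=39.647 → S = 6500/427 ≈ 15.222 in
Ia = 0.2S: 0.2·15.222 = 3.044 in (exactly 1300/427)

S = 6500/427 in ≈ 15.222 in; Ia = 1300/427 in ≈ 3.044 in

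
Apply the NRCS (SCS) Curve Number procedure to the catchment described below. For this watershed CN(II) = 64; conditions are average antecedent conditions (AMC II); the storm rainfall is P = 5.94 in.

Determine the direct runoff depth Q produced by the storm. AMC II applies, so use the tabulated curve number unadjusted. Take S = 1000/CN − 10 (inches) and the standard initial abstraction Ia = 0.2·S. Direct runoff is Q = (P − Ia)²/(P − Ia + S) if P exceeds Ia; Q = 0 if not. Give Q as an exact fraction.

Q = 103041/46400 in ≈ 2.221 in

Average conditions: CN = 64 (no AMC adjustment).
S = 1000/64 − 10 = 45/8 in ≈ 5.625 in
Ia = 0.2S: 0.2·5.625 = 1.125 in (exactly 9/8)
Since P=5.940 > Ia=1.125: effective rainfall P−Ia = 963/200 in
Runoff Q = (P−Ia)²/(P−Ia+S) = (4.815)²/(4.815+5.625) = 103041/46400 ≈ 2.221 in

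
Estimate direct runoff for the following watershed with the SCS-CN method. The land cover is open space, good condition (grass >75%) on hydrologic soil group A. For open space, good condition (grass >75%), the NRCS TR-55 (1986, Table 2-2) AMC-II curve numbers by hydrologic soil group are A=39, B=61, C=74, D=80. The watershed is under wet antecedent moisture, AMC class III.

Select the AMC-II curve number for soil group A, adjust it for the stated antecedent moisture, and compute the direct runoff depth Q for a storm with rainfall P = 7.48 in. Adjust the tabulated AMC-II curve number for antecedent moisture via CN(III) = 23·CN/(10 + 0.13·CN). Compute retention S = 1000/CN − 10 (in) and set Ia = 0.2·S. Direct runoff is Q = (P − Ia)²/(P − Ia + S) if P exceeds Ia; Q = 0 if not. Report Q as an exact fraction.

NRCS table: open space, good condition (grass >75%), soil group A → CN(II) = 39
Wet (AMC III): CN(III) = 23·39/(10 + 0.13·39) = 897/(1507/100) = 89700/1507 ≈ 59.522
Retention S: 1000/CN − 10 with CN=59.522 → S = 6100/897 ≈ 6.800 in
Initial abstraction Ia = S/5 = (6100/897)/5 = 1220/897 ≈ 1.360 in
P − Ia = 7.480 − 1.360 = 137239/22425 ≈ 6.120 in (> 0, runoff occurs)
Q: (137239/22425)² ÷ (289739/22425) = 18834543121/6497397075 in (≈ 2.899 in)

Q = 18834543121/6497397075 in ≈ 2.899 in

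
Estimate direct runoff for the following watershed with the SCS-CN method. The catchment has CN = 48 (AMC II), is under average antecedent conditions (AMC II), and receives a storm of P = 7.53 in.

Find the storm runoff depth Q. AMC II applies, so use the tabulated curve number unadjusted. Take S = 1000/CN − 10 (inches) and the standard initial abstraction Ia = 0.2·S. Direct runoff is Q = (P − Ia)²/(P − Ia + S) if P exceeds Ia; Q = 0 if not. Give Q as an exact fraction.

Q = 2588881/1457700 in ≈ 1.776 in

AMC II — tabulated CN = 48 applies directly.
Max retention: S = 1000/48 − 10 = 65/6 in (≈ 10.833 in)
Initial abstraction Ia = S/5 = (65/6)/5 = 13/6 ≈ 2.167 in
Excess rainfall: 7.530 − 2.167 = 5.363 in; P > Ia so Q > 0
Q: (1609/300)² ÷ (4859/300) = 2588881/1457700 in (≈ 1.776 in)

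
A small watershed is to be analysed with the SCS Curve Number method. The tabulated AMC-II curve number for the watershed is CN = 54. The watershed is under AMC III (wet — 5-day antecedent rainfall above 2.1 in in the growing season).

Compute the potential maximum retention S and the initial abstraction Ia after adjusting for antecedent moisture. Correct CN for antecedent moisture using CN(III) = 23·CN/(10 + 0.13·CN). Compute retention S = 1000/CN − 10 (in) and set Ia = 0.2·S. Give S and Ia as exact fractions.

S = 100/27 in ≈ 3.704 in; Ia = 20/27 in ≈ 0.741 in

CN(III) from CN(II)=54: (23·54)/(10 + 0.13·54) = 2700/37 ≈ 72.973
Retention S: 1000/CN − 10 with CN=72.973 → S = 100/27 ≈ 3.704 in
Ia = 0.2S: 0.2·3.704 = 0.741 in (exactly 20/27)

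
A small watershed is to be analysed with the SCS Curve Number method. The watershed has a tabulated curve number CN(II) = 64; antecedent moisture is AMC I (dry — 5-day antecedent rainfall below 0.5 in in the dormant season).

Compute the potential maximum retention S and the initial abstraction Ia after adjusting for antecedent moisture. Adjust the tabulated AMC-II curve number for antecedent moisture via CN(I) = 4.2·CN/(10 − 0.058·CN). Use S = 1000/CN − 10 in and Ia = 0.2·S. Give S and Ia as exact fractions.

Dry (AMC I): CN(I) = 4.2·64/(10 − 0.058·64) = (1344/5)/(786/125) = 5600/131 ≈ 42.748
Max retention: S = 1000/(5600/131) − 10 = 375/28 in (≈ 13.393 in)
Ia = 0.2S: 0.2·13.393 = 2.679 in (exactly 75/28)

S = 375/28 in ≈ 13.393 in; Ia = 75/28 in ≈ 2.679 in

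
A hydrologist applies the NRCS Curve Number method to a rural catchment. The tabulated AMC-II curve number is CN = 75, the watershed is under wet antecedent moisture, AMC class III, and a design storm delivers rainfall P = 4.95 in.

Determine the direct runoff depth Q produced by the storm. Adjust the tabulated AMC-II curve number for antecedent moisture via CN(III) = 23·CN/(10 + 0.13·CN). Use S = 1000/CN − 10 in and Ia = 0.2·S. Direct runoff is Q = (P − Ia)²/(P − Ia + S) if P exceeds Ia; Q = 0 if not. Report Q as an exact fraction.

Q = 41357761/11634780 in ≈ 3.555 in

CN(III) from CN(II)=75: (23·75)/(10 + 0.13·75) = 6900/79 ≈ 87.342
Max retention: S = 1000/(6900/79) − 10 = 100/69 in (≈ 1.449 in)
Initial abstraction Ia = S/5 = (100/69)/5 = 20/69 ≈ 0.290 in
P − Ia = 4.950 − 0.290 = 6431/1380 ≈ 4.660 in (> 0, runoff occurs)
Runoff Q = (P−Ia)²/(P−Ia+S) = (4.660)²/(4.660+1.449) = 41357761/11634780 ≈ 3.555 in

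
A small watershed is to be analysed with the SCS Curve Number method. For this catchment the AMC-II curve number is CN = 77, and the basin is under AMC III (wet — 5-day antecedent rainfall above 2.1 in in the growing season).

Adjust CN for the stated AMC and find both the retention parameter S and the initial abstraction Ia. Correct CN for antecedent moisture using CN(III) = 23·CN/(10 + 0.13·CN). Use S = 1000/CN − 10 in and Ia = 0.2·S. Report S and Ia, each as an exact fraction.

S = 100/77 in ≈ 1.299 in; Ia = 20/77 in ≈ 0.260 in

CN(III) from CN(II)=77: (23·77)/(10 + 0.13·77) = 7700/87 ≈ 88.506
S = 1000/(7700/87) − 10 = 100/77 in ≈ 1.299 in
Ia = 0.2·(100/77) = 20/77 in ≈ 0.260 in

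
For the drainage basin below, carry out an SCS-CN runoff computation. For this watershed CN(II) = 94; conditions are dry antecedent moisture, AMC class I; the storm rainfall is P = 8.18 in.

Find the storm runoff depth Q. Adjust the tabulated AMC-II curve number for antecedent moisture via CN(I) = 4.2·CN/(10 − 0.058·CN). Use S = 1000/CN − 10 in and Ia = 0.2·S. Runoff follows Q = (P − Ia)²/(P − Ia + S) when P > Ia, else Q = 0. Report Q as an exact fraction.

Q = 16786052721/2542528450 in ≈ 6.602 in

Dry (AMC I): CN(I) = 4.2·94/(10 − 0.058·94) = (1974/5)/(1137/250) = 32900/379 ≈ 86.807
S = 1000/(32900/379) − 10 = 500/329 in ≈ 1.520 in
Ia = 0.2S: 0.2·1.520 = 0.304 in (exactly 100/329)
Excess rainfall: 8.180 − 0.304 = 7.876 in; P > Ia so Q > 0
Q: (129561/16450)² ÷ (154561/16450) = 16786052721/2542528450 in (≈ 6.602 in)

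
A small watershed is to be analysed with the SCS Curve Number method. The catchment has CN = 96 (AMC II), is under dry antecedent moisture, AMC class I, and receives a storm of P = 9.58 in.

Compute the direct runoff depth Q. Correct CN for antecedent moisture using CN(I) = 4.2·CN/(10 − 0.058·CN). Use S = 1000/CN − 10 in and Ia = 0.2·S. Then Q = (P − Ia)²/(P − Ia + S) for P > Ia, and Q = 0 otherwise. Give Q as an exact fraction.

Dry (AMC I): CN(I) = 4.2·96/(10 − 0.058·96) = (2016/5)/(554/125) = 25200/277 ≈ 90.975
S = 1000/(25200/277) − 10 = 125/126 in ≈ 0.992 in
Ia = 0.2S: 0.2·0.992 = 0.198 in (exactly 25/126)
Excess rainfall: 9.580 − 0.198 = 9.382 in; P > Ia so Q > 0
Q: (14776/1575)² ÷ (32677/3150) = 436660352/51466275 in (≈ 8.484 in)

Q = 436660352/51466275 in ≈ 8.484 in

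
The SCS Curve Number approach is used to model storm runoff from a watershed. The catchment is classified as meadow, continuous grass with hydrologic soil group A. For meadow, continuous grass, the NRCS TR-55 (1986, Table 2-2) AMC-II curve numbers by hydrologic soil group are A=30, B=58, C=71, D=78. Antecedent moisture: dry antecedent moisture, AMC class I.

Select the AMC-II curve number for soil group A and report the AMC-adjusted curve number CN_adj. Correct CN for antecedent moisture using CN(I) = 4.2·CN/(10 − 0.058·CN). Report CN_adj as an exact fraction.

NRCS table: meadow, continuous grass, soil group A → CN(II) = 30
Dry (AMC I): CN(I) = 4.2·30/(10 − 0.058·30) = 126/(413/50) = 900/59 ≈ 15.254

CN_adj = 900/59 ≈ 15.254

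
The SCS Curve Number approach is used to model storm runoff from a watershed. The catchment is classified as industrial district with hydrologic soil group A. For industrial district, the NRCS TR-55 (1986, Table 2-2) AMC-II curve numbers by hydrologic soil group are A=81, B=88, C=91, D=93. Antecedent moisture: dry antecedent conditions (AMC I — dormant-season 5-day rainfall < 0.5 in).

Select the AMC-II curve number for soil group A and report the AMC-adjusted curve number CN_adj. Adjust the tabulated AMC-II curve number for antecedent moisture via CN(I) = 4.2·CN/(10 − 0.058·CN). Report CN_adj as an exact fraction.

NRCS table: industrial district, soil group A → CN(II) = 81
CN(I) from CN(II)=81: (4.2·81)/(10 − 0.058·81) = 170100/2651 ≈ 64.164

CN_adj = 170100/2651 ≈ 64.164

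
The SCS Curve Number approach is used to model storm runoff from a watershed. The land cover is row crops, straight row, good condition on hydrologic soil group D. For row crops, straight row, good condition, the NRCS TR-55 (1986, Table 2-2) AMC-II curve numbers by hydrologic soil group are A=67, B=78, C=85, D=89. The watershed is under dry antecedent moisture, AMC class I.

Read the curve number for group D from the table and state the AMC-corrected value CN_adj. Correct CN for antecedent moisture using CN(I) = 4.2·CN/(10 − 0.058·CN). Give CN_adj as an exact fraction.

CN_adj = 186900/2419 ≈ 77.263

NRCS table: row crops, straight row, good condition, soil group D → CN(II) = 89
Adjust CN=89 to AMC I: 4.2·89/(10 − 0.058·89) → (1869/5) ÷ (2419/500) = 186900/2419 ≈ 77.263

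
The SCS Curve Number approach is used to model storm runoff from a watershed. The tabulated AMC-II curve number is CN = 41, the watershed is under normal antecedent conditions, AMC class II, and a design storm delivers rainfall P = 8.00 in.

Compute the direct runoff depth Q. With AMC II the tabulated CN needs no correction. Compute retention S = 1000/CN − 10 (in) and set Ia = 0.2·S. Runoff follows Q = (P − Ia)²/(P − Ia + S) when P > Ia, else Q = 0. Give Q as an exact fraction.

Average conditions: CN = 41 (no AMC adjustment).
Max retention: S = 1000/41 − 10 = 590/41 in (≈ 14.390 in)
Initial abstraction Ia = S/5 = (590/41)/5 = 118/41 ≈ 2.878 in
P − Ia = 8.000 − 2.878 = 210/41 ≈ 5.122 in (> 0, runoff occurs)
Q = (210/41)²/((210/41) + 590/41) = (44100/1681)/(800/41) = 441/328 in ≈ 1.345 in

Q = 441/328 in ≈ 1.345 in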